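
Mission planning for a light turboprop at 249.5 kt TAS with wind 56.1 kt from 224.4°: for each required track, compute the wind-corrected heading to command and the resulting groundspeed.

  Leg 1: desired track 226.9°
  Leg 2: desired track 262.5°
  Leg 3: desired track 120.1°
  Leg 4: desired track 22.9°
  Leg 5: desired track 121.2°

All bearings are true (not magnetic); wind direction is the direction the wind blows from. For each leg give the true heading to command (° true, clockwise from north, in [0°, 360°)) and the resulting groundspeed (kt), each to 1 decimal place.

Leg 1: heading=226.3°, groundspeed=193.4 kt
Leg 2: heading=254.5°, groundspeed=202.9 kt
Leg 3: heading=132.7°, groundspeed=257.4 kt
Leg 4: heading=18.2°, groundspeed=300.8 kt
Leg 5: heading=133.8°, groundspeed=256.3 kt

Leg 1: desired track 226.9°; wind correction -0.6° → command heading 226.3°, groundspeed 193.4 kt
Leg 2: desired track 262.5°; wind correction -8.0° → command heading 254.5°, groundspeed 202.9 kt
Leg 3: desired track 120.1°; wind correction +12.6° → command heading 132.7°, groundspeed 257.4 kt
Leg 4: desired track 22.9°; wind correction -4.7° → command heading 18.2°, groundspeed 300.8 kt
Leg 5: desired track 121.2°; wind correction +12.6° → command heading 133.8°, groundspeed 256.3 kt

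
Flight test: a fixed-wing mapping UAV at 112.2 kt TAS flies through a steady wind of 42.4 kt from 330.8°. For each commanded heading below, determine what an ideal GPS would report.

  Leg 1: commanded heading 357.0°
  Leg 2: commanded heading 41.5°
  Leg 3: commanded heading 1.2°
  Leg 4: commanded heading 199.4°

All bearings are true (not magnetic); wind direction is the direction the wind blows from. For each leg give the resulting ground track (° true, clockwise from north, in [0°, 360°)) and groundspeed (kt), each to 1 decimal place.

Leg 1: track=11.2°, groundspeed=76.5 kt
Leg 2: track=63.7°, groundspeed=106.0 kt
Leg 3: track=17.0°, groundspeed=78.6 kt
Leg 4: track=186.6°, groundspeed=143.8 kt

Leg 1: heading 357.0°; drift +14.2° → track 11.2°, groundspeed 76.5 kt
Leg 2: heading 41.5°; drift +22.2° → track 63.7°, groundspeed 106.0 kt
Leg 3: heading 1.2°; drift +15.8° → track 17.0°, groundspeed 78.6 kt
Leg 4: heading 199.4°; drift -12.8° → track 186.6°, groundspeed 143.8 kt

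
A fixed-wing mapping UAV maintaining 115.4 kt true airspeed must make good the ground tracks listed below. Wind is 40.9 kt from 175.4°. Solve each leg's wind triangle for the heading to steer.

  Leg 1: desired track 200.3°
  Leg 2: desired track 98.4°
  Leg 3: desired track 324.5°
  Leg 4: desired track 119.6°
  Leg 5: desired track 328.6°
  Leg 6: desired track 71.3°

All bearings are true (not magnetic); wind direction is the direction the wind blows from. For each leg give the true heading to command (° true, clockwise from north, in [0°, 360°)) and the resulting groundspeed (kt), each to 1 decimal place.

Leg 1: desired track 200.3°; wind correction -8.6° → command heading 191.7°, groundspeed 77.0 kt
Leg 2: desired track 98.4°; wind correction +20.2° → command heading 118.6°, groundspeed 99.1 kt
Leg 3: desired track 324.5°; wind correction -10.5° → command heading 314.0°, groundspeed 148.6 kt
Leg 4: desired track 119.6°; wind correction +17.0° → command heading 136.6°, groundspeed 87.3 kt
Leg 5: desired track 328.6°; wind correction -9.2° → command heading 319.4°, groundspeed 150.4 kt
Leg 6: desired track 71.3°; wind correction +20.1° → command heading 91.4°, groundspeed 118.3 kt

Leg 1: heading=191.7°, groundspeed=77.0 kt
Leg 2: heading=118.6°, groundspeed=99.1 kt
Leg 3: heading=314.0°, groundspeed=148.6 kt
Leg 4: heading=136.6°, groundspeed=87.3 kt
Leg 5: heading=319.4°, groundspeed=150.4 kt
Leg 6: heading=91.4°, groundspeed=118.3 kt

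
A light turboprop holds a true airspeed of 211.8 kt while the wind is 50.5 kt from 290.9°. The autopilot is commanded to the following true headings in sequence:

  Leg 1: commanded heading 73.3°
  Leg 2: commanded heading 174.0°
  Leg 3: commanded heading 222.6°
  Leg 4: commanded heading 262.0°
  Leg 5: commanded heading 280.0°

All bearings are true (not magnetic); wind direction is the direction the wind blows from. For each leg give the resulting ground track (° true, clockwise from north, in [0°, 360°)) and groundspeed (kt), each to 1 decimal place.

Leg 1: heading 73.3°; drift +7.0° → track 80.3°, groundspeed 253.7 kt
Leg 2: heading 174.0°; drift -10.9° → track 163.1°, groundspeed 238.9 kt
Leg 3: heading 222.6°; drift -13.7° → track 208.9°, groundspeed 198.7 kt
Leg 4: heading 262.0°; drift -8.3° → track 253.7°, groundspeed 169.4 kt
Leg 5: heading 280.0°; drift -3.4° → track 276.6°, groundspeed 162.5 kt

Leg 1: track=80.3°, groundspeed=253.7 kt
Leg 2: track=163.1°, groundspeed=238.9 kt
Leg 3: track=208.9°, groundspeed=198.7 kt
Leg 4: track=253.7°, groundspeed=169.4 kt
Leg 5: track=276.6°, groundspeed=162.5 kt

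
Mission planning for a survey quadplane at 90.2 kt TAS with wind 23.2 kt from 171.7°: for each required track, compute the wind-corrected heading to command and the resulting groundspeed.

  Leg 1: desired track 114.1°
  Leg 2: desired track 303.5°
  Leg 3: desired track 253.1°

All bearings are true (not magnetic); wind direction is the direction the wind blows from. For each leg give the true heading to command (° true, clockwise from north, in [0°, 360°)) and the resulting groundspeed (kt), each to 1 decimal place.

Leg 1: desired track 114.1°; wind correction +12.5° → command heading 126.6°, groundspeed 75.6 kt
Leg 2: desired track 303.5°; wind correction -11.1° → command heading 292.4°, groundspeed 104.0 kt
Leg 3: desired track 253.1°; wind correction -14.7° → command heading 238.4°, groundspeed 83.8 kt

Leg 1: heading=126.6°, groundspeed=75.6 kt
Leg 2: heading=292.4°, groundspeed=104.0 kt
Leg 3: heading=238.4°, groundspeed=83.8 kt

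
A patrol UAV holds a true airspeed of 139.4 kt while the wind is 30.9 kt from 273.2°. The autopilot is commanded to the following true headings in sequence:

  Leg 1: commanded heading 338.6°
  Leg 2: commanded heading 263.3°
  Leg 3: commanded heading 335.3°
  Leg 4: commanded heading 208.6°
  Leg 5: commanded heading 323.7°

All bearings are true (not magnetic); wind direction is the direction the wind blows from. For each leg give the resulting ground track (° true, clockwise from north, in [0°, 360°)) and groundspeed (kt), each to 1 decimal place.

Leg 1: heading 338.6°; drift +12.5° → track 351.1°, groundspeed 129.6 kt
Leg 2: heading 263.3°; drift -2.8° → track 260.5°, groundspeed 109.1 kt
Leg 3: heading 335.3°; drift +12.3° → track 347.6°, groundspeed 127.9 kt
Leg 4: heading 208.6°; drift -12.5° → track 196.1°, groundspeed 129.2 kt
Leg 5: heading 323.7°; drift +11.3° → track 335.0°, groundspeed 122.1 kt

Leg 1: track=351.1°, groundspeed=129.6 kt
Leg 2: track=260.5°, groundspeed=109.1 kt
Leg 3: track=347.6°, groundspeed=127.9 kt
Leg 4: track=196.1°, groundspeed=129.2 kt
Leg 5: track=335.0°, groundspeed=122.1 kt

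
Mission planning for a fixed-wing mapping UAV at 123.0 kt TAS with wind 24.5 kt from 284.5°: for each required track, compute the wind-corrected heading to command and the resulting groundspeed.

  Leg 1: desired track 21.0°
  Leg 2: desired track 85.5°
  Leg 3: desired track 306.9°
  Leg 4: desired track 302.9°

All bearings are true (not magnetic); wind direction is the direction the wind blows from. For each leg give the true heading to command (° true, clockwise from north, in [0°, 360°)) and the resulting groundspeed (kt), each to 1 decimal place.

Leg 1: heading=9.6°, groundspeed=123.3 kt
Leg 2: heading=81.8°, groundspeed=145.9 kt
Leg 3: heading=302.5°, groundspeed=100.0 kt
Leg 4: heading=299.3°, groundspeed=99.5 kt

Leg 1: desired track 21.0°; wind correction -11.4° → command heading 9.6°, groundspeed 123.3 kt
Leg 2: desired track 85.5°; wind correction -3.7° → command heading 81.8°, groundspeed 145.9 kt
Leg 3: desired track 306.9°; wind correction -4.4° → command heading 302.5°, groundspeed 100.0 kt
Leg 4: desired track 302.9°; wind correction -3.6° → command heading 299.3°, groundspeed 99.5 kt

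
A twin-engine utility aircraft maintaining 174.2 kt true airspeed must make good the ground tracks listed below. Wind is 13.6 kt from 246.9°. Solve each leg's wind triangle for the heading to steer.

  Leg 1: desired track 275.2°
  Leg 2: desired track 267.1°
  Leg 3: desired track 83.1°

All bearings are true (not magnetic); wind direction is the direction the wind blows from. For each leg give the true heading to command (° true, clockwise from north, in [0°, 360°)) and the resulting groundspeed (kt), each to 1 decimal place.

Leg 1: heading=273.1°, groundspeed=162.1 kt
Leg 2: heading=265.6°, groundspeed=161.4 kt
Leg 3: heading=84.3°, groundspeed=187.2 kt

Leg 1: desired track 275.2°; wind correction -2.1° → command heading 273.1°, groundspeed 162.1 kt
Leg 2: desired track 267.1°; wind correction -1.5° → command heading 265.6°, groundspeed 161.4 kt
Leg 3: desired track 83.1°; wind correction +1.2° → command heading 84.3°, groundspeed 187.2 kt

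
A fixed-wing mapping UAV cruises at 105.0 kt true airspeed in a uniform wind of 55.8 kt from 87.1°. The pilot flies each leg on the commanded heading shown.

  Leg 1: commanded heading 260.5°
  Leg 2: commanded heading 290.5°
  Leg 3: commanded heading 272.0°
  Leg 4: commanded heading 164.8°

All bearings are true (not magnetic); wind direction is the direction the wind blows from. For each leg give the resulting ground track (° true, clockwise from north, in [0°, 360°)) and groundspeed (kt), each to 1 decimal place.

Leg 1: heading 260.5°; drift +2.3° → track 262.8°, groundspeed 160.6 kt
Leg 2: heading 290.5°; drift -8.1° → track 282.4°, groundspeed 157.8 kt
Leg 3: heading 272.0°; drift -1.7° → track 270.3°, groundspeed 160.7 kt
Leg 4: heading 164.8°; drift +30.3° → track 195.1°, groundspeed 107.9 kt

Leg 1: track=262.8°, groundspeed=160.6 kt
Leg 2: track=282.4°, groundspeed=157.8 kt
Leg 3: track=270.3°, groundspeed=160.7 kt
Leg 4: track=195.1°, groundspeed=107.9 kt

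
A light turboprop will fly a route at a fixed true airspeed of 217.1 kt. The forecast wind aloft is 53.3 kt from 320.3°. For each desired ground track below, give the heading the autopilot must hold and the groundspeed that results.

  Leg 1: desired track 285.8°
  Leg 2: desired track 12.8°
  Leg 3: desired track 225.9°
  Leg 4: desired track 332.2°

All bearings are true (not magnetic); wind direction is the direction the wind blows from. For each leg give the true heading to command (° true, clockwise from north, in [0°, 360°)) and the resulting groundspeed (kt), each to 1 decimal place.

Leg 1: heading=293.8°, groundspeed=171.1 kt
Leg 2: heading=1.6°, groundspeed=180.5 kt
Leg 3: heading=240.1°, groundspeed=214.6 kt
Leg 4: heading=329.3°, groundspeed=164.7 kt

Leg 1: desired track 285.8°; wind correction +8.0° → command heading 293.8°, groundspeed 171.1 kt
Leg 2: desired track 12.8°; wind correction -11.2° → command heading 1.6°, groundspeed 180.5 kt
Leg 3: desired track 225.9°; wind correction +14.2° → command heading 240.1°, groundspeed 214.6 kt
Leg 4: desired track 332.2°; wind correction -2.9° → command heading 329.3°, groundspeed 164.7 kt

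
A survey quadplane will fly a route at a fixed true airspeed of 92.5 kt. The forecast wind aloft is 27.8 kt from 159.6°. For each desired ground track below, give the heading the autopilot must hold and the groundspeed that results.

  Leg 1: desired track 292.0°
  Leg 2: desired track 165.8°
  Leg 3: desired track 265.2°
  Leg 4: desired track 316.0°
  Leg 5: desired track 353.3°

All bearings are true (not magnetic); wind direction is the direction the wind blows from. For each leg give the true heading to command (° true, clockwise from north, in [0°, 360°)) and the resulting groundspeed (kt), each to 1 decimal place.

Leg 1: desired track 292.0°; wind correction -12.8° → command heading 279.2°, groundspeed 108.9 kt
Leg 2: desired track 165.8°; wind correction -1.9° → command heading 163.9°, groundspeed 64.8 kt
Leg 3: desired track 265.2°; wind correction -16.8° → command heading 248.4°, groundspeed 96.0 kt
Leg 4: desired track 316.0°; wind correction -6.9° → command heading 309.1°, groundspeed 117.3 kt
Leg 5: desired track 353.3°; wind correction +4.1° → command heading 357.4°, groundspeed 119.3 kt

Leg 1: heading=279.2°, groundspeed=108.9 kt
Leg 2: heading=163.9°, groundspeed=64.8 kt
Leg 3: heading=248.4°, groundspeed=96.0 kt
Leg 4: heading=309.1°, groundspeed=117.3 kt
Leg 5: heading=357.4°, groundspeed=119.3 kt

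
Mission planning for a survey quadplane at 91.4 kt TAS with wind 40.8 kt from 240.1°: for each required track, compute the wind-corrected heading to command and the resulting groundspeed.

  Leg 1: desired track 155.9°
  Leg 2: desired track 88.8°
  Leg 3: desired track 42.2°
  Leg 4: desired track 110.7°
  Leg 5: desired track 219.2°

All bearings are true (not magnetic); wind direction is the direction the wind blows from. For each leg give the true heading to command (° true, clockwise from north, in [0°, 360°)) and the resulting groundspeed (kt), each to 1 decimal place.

Leg 1: heading=182.3°, groundspeed=77.8 kt
Leg 2: heading=101.2°, groundspeed=125.1 kt
Leg 3: heading=34.3°, groundspeed=129.4 kt
Leg 4: heading=130.9°, groundspeed=111.7 kt
Leg 5: heading=228.4°, groundspeed=52.1 kt

Leg 1: desired track 155.9°; wind correction +26.4° → command heading 182.3°, groundspeed 77.8 kt
Leg 2: desired track 88.8°; wind correction +12.4° → command heading 101.2°, groundspeed 125.1 kt
Leg 3: desired track 42.2°; wind correction -7.9° → command heading 34.3°, groundspeed 129.4 kt
Leg 4: desired track 110.7°; wind correction +20.2° → command heading 130.9°, groundspeed 111.7 kt
Leg 5: desired track 219.2°; wind correction +9.2° → command heading 228.4°, groundspeed 52.1 kt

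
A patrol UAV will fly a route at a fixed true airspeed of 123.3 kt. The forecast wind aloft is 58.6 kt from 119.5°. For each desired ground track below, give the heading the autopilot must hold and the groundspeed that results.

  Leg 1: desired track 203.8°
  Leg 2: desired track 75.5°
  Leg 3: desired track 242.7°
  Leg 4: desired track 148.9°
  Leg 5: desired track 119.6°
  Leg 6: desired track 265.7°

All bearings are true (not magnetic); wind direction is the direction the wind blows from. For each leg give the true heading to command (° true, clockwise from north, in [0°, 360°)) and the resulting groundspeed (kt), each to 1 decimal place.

Leg 1: desired track 203.8°; wind correction -28.2° → command heading 175.6°, groundspeed 102.8 kt
Leg 2: desired track 75.5°; wind correction +19.3° → command heading 94.8°, groundspeed 74.2 kt
Leg 3: desired track 242.7°; wind correction -23.4° → command heading 219.3°, groundspeed 145.2 kt
Leg 4: desired track 148.9°; wind correction -13.5° → command heading 135.4°, groundspeed 68.8 kt
Leg 5: desired track 119.6°; wind correction +0.0° → command heading 119.6°, groundspeed 64.7 kt
Leg 6: desired track 265.7°; wind correction -15.3° → command heading 250.4°, groundspeed 167.6 kt

Leg 1: heading=175.6°, groundspeed=102.8 kt
Leg 2: heading=94.8°, groundspeed=74.2 kt
Leg 3: heading=219.3°, groundspeed=145.2 kt
Leg 4: heading=135.4°, groundspeed=68.8 kt
Leg 5: heading=119.6°, groundspeed=64.7 kt
Leg 6: heading=250.4°, groundspeed=167.6 kt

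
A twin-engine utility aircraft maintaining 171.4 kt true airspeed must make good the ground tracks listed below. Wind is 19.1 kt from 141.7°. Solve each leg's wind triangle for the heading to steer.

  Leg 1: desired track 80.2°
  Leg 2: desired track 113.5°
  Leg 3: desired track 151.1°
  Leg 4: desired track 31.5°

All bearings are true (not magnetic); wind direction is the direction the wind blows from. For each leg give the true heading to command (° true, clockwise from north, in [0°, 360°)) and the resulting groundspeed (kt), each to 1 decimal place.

Leg 1: desired track 80.2°; wind correction +5.6° → command heading 85.8°, groundspeed 161.5 kt
Leg 2: desired track 113.5°; wind correction +3.0° → command heading 116.5°, groundspeed 154.3 kt
Leg 3: desired track 151.1°; wind correction -1.0° → command heading 150.1°, groundspeed 152.5 kt
Leg 4: desired track 31.5°; wind correction +6.0° → command heading 37.5°, groundspeed 177.1 kt

Leg 1: heading=85.8°, groundspeed=161.5 kt
Leg 2: heading=116.5°, groundspeed=154.3 kt
Leg 3: heading=150.1°, groundspeed=152.5 kt
Leg 4: heading=37.5°, groundspeed=177.1 kt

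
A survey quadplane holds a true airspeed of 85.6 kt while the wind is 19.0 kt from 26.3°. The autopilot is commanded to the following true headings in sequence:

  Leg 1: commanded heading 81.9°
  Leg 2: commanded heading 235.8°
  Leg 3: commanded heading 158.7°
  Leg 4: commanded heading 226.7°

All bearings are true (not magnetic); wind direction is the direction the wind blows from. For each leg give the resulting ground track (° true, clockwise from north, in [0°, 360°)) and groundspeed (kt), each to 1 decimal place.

Leg 1: track=93.7°, groundspeed=76.5 kt
Leg 2: track=230.6°, groundspeed=102.6 kt
Leg 3: track=166.8°, groundspeed=99.4 kt
Leg 4: track=223.0°, groundspeed=103.6 kt

Leg 1: heading 81.9°; drift +11.8° → track 93.7°, groundspeed 76.5 kt
Leg 2: heading 235.8°; drift -5.2° → track 230.6°, groundspeed 102.6 kt
Leg 3: heading 158.7°; drift +8.1° → track 166.8°, groundspeed 99.4 kt
Leg 4: heading 226.7°; drift -3.7° → track 223.0°, groundspeed 103.6 kt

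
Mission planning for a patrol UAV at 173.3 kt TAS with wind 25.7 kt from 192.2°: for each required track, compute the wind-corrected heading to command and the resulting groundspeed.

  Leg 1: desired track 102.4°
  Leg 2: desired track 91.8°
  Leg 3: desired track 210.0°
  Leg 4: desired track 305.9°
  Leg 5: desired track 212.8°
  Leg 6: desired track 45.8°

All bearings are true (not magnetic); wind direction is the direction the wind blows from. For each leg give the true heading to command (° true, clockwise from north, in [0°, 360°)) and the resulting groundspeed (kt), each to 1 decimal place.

Leg 1: desired track 102.4°; wind correction +8.5° → command heading 110.9°, groundspeed 171.3 kt
Leg 2: desired track 91.8°; wind correction +8.4° → command heading 100.2°, groundspeed 176.1 kt
Leg 3: desired track 210.0°; wind correction -2.6° → command heading 207.4°, groundspeed 148.7 kt
Leg 4: desired track 305.9°; wind correction -7.8° → command heading 298.1°, groundspeed 182.0 kt
Leg 5: desired track 212.8°; wind correction -3.0° → command heading 209.8°, groundspeed 149.0 kt
Leg 6: desired track 45.8°; wind correction +4.7° → command heading 50.5°, groundspeed 194.1 kt

Leg 1: heading=110.9°, groundspeed=171.3 kt
Leg 2: heading=100.2°, groundspeed=176.1 kt
Leg 3: heading=207.4°, groundspeed=148.7 kt
Leg 4: heading=298.1°, groundspeed=182.0 kt
Leg 5: heading=209.8°, groundspeed=149.0 kt
Leg 6: heading=50.5°, groundspeed=194.1 kt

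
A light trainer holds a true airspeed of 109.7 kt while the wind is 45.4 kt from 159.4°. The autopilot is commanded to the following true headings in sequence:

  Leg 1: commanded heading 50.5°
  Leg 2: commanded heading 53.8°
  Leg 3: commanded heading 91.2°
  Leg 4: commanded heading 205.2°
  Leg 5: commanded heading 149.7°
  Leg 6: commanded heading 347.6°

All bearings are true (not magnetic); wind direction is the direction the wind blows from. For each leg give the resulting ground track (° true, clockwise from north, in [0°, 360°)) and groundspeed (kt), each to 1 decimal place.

Leg 1: track=31.5°, groundspeed=131.6 kt
Leg 2: track=34.1°, groundspeed=129.5 kt
Leg 3: track=66.8°, groundspeed=102.0 kt
Leg 4: track=227.8°, groundspeed=84.6 kt
Leg 5: track=143.0°, groundspeed=65.4 kt
Leg 6: track=345.2°, groundspeed=154.8 kt

Leg 1: heading 50.5°; drift -19.0° → track 31.5°, groundspeed 131.6 kt
Leg 2: heading 53.8°; drift -19.7° → track 34.1°, groundspeed 129.5 kt
Leg 3: heading 91.2°; drift -24.4° → track 66.8°, groundspeed 102.0 kt
Leg 4: heading 205.2°; drift +22.6° → track 227.8°, groundspeed 84.6 kt
Leg 5: heading 149.7°; drift -6.7° → track 143.0°, groundspeed 65.4 kt
Leg 6: heading 347.6°; drift -2.4° → track 345.2°, groundspeed 154.8 kt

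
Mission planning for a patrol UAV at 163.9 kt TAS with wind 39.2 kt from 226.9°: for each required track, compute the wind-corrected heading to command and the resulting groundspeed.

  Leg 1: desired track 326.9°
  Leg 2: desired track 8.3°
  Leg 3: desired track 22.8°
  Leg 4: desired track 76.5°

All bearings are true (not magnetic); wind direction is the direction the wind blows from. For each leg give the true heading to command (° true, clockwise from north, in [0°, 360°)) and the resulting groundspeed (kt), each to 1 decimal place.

Leg 1: heading=313.3°, groundspeed=166.1 kt
Leg 2: heading=359.7°, groundspeed=192.7 kt
Leg 3: heading=17.2°, groundspeed=198.9 kt
Leg 4: heading=83.3°, groundspeed=196.8 kt

Leg 1: desired track 326.9°; wind correction -13.6° → command heading 313.3°, groundspeed 166.1 kt
Leg 2: desired track 8.3°; wind correction -8.6° → command heading 359.7°, groundspeed 192.7 kt
Leg 3: desired track 22.8°; wind correction -5.6° → command heading 17.2°, groundspeed 198.9 kt
Leg 4: desired track 76.5°; wind correction +6.8° → command heading 83.3°, groundspeed 196.8 kt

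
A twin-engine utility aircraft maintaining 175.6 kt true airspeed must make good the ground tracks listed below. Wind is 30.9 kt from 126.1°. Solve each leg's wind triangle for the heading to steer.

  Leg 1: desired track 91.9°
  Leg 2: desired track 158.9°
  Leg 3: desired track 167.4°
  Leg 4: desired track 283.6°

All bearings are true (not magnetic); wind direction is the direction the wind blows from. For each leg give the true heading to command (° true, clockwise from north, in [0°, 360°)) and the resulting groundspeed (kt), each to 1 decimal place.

Leg 1: desired track 91.9°; wind correction +5.7° → command heading 97.6°, groundspeed 149.2 kt
Leg 2: desired track 158.9°; wind correction -5.5° → command heading 153.4°, groundspeed 148.8 kt
Leg 3: desired track 167.4°; wind correction -6.7° → command heading 160.7°, groundspeed 151.2 kt
Leg 4: desired track 283.6°; wind correction -3.9° → command heading 279.7°, groundspeed 203.7 kt

Leg 1: heading=97.6°, groundspeed=149.2 kt
Leg 2: heading=153.4°, groundspeed=148.8 kt
Leg 3: heading=160.7°, groundspeed=151.2 kt
Leg 4: heading=279.7°, groundspeed=203.7 kt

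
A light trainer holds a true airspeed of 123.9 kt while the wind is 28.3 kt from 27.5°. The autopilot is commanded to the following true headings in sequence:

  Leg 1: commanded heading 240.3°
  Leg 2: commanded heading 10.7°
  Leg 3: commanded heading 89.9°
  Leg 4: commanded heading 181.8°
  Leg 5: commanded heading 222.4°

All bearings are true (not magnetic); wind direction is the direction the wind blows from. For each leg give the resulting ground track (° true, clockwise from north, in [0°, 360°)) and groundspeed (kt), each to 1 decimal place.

Leg 1: heading 240.3°; drift -5.9° → track 234.4°, groundspeed 148.5 kt
Leg 2: heading 10.7°; drift -4.8° → track 5.9°, groundspeed 97.2 kt
Leg 3: heading 89.9°; drift +12.8° → track 102.7°, groundspeed 113.6 kt
Leg 4: heading 181.8°; drift +4.7° → track 186.5°, groundspeed 149.9 kt
Leg 5: heading 222.4°; drift -2.8° → track 219.6°, groundspeed 151.4 kt

Leg 1: track=234.4°, groundspeed=148.5 kt
Leg 2: track=5.9°, groundspeed=97.2 kt
Leg 3: track=102.7°, groundspeed=113.6 kt
Leg 4: track=186.5°, groundspeed=149.9 kt
Leg 5: track=219.6°, groundspeed=151.4 kt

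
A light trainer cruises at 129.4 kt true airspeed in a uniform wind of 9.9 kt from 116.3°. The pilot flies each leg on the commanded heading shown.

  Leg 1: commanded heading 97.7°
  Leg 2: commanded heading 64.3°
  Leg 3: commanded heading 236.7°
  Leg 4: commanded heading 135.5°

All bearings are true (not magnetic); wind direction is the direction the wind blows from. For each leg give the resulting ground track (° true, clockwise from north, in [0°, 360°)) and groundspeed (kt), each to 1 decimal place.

Leg 1: heading 97.7°; drift -1.5° → track 96.2°, groundspeed 120.1 kt
Leg 2: heading 64.3°; drift -3.6° → track 60.7°, groundspeed 123.6 kt
Leg 3: heading 236.7°; drift +3.6° → track 240.3°, groundspeed 134.7 kt
Leg 4: heading 135.5°; drift +1.6° → track 137.1°, groundspeed 120.1 kt

Leg 1: track=96.2°, groundspeed=120.1 kt
Leg 2: track=60.7°, groundspeed=123.6 kt
Leg 3: track=240.3°, groundspeed=134.7 kt
Leg 4: track=137.1°, groundspeed=120.1 kt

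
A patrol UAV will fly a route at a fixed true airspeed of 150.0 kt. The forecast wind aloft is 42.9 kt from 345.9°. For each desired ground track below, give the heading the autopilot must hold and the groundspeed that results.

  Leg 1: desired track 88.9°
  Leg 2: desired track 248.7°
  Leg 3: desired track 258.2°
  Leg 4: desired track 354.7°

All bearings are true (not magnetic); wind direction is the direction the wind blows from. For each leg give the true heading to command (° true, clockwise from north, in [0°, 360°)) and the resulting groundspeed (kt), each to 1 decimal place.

Leg 1: desired track 88.9°; wind correction -16.2° → command heading 72.7°, groundspeed 153.7 kt
Leg 2: desired track 248.7°; wind correction +16.5° → command heading 265.2°, groundspeed 149.2 kt
Leg 3: desired track 258.2°; wind correction +16.6° → command heading 274.8°, groundspeed 142.0 kt
Leg 4: desired track 354.7°; wind correction -2.5° → command heading 352.2°, groundspeed 107.5 kt

Leg 1: heading=72.7°, groundspeed=153.7 kt
Leg 2: heading=265.2°, groundspeed=149.2 kt
Leg 3: heading=274.8°, groundspeed=142.0 kt
Leg 4: heading=352.2°, groundspeed=107.5 kt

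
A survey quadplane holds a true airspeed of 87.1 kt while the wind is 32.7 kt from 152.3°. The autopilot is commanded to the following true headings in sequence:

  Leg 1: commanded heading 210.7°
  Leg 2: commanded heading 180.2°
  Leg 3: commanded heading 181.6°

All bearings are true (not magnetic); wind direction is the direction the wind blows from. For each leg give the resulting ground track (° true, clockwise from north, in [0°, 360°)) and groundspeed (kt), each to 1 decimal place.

Leg 1: track=232.4°, groundspeed=75.3 kt
Leg 2: track=194.9°, groundspeed=60.2 kt
Leg 3: track=196.9°, groundspeed=60.7 kt

Leg 1: heading 210.7°; drift +21.7° → track 232.4°, groundspeed 75.3 kt
Leg 2: heading 180.2°; drift +14.7° → track 194.9°, groundspeed 60.2 kt
Leg 3: heading 181.6°; drift +15.3° → track 196.9°, groundspeed 60.7 kt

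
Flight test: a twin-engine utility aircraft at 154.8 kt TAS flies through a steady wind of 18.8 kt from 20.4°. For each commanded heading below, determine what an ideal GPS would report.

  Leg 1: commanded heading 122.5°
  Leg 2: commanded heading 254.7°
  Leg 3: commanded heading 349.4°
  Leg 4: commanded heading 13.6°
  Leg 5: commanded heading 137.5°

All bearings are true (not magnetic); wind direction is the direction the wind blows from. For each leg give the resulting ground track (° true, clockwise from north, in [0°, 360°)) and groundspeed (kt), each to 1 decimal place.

Leg 1: heading 122.5°; drift +6.6° → track 129.1°, groundspeed 159.8 kt
Leg 2: heading 254.7°; drift -5.3° → track 249.4°, groundspeed 166.5 kt
Leg 3: heading 349.4°; drift -4.0° → track 345.4°, groundspeed 139.0 kt
Leg 4: heading 13.6°; drift -0.9° → track 12.7°, groundspeed 136.2 kt
Leg 5: heading 137.5°; drift +5.8° → track 143.3°, groundspeed 164.2 kt

Leg 1: track=129.1°, groundspeed=159.8 kt
Leg 2: track=249.4°, groundspeed=166.5 kt
Leg 3: track=345.4°, groundspeed=139.0 kt
Leg 4: track=12.7°, groundspeed=136.2 kt
Leg 5: track=143.3°, groundspeed=164.2 kt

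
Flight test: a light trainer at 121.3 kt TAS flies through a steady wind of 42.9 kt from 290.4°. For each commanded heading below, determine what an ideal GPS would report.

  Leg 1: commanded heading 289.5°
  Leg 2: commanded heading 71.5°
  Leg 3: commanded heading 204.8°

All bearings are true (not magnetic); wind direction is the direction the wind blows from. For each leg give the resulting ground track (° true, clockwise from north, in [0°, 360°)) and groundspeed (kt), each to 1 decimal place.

Leg 1: track=289.0°, groundspeed=78.4 kt
Leg 2: track=81.4°, groundspeed=157.0 kt
Leg 3: track=184.9°, groundspeed=125.5 kt

Leg 1: heading 289.5°; drift -0.5° → track 289.0°, groundspeed 78.4 kt
Leg 2: heading 71.5°; drift +9.9° → track 81.4°, groundspeed 157.0 kt
Leg 3: heading 204.8°; drift -19.9° → track 184.9°, groundspeed 125.5 kt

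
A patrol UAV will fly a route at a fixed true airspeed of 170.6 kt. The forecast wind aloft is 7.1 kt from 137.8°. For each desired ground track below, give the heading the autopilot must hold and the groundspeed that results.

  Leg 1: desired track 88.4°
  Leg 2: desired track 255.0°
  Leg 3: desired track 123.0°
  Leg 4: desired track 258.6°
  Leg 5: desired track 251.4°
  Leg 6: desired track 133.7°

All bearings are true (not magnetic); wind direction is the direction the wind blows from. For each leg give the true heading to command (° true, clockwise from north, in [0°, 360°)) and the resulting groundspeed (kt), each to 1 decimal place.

Leg 1: heading=90.2°, groundspeed=165.9 kt
Leg 2: heading=252.9°, groundspeed=173.7 kt
Leg 3: heading=123.6°, groundspeed=163.7 kt
Leg 4: heading=256.6°, groundspeed=174.1 kt
Leg 5: heading=249.2°, groundspeed=173.3 kt
Leg 6: heading=133.9°, groundspeed=163.5 kt

Leg 1: desired track 88.4°; wind correction +1.8° → command heading 90.2°, groundspeed 165.9 kt
Leg 2: desired track 255.0°; wind correction -2.1° → command heading 252.9°, groundspeed 173.7 kt
Leg 3: desired track 123.0°; wind correction +0.6° → command heading 123.6°, groundspeed 163.7 kt
Leg 4: desired track 258.6°; wind correction -2.0° → command heading 256.6°, groundspeed 174.1 kt
Leg 5: desired track 251.4°; wind correction -2.2° → command heading 249.2°, groundspeed 173.3 kt
Leg 6: desired track 133.7°; wind correction +0.2° → command heading 133.9°, groundspeed 163.5 kt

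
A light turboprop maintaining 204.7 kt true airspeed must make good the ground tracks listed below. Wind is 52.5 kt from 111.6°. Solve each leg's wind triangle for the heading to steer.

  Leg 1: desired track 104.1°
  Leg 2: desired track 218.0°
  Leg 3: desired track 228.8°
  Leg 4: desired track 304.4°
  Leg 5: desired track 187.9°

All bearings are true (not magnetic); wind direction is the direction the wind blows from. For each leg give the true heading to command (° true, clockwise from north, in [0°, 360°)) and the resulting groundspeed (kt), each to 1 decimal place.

Leg 1: desired track 104.1°; wind correction +1.9° → command heading 106.0°, groundspeed 152.5 kt
Leg 2: desired track 218.0°; wind correction -14.2° → command heading 203.8°, groundspeed 213.2 kt
Leg 3: desired track 228.8°; wind correction -13.2° → command heading 215.6°, groundspeed 223.3 kt
Leg 4: desired track 304.4°; wind correction +3.3° → command heading 307.7°, groundspeed 255.6 kt
Leg 5: desired track 187.9°; wind correction -14.4° → command heading 173.5°, groundspeed 185.8 kt

Leg 1: heading=106.0°, groundspeed=152.5 kt
Leg 2: heading=203.8°, groundspeed=213.2 kt
Leg 3: heading=215.6°, groundspeed=223.3 kt
Leg 4: heading=307.7°, groundspeed=255.6 kt
Leg 5: heading=173.5°, groundspeed=185.8 kt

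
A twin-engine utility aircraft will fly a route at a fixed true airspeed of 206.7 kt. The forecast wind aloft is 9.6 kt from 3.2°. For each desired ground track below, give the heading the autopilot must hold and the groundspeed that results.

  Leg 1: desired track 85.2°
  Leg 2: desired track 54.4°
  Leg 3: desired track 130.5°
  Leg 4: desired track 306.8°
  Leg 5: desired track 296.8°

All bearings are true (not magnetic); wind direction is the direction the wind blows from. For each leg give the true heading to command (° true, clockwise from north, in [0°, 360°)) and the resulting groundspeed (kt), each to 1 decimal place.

Leg 1: heading=82.6°, groundspeed=205.1 kt
Leg 2: heading=52.3°, groundspeed=200.5 kt
Leg 3: heading=128.4°, groundspeed=212.4 kt
Leg 4: heading=309.0°, groundspeed=201.2 kt
Leg 5: heading=299.2°, groundspeed=202.7 kt

Leg 1: desired track 85.2°; wind correction -2.6° → command heading 82.6°, groundspeed 205.1 kt
Leg 2: desired track 54.4°; wind correction -2.1° → command heading 52.3°, groundspeed 200.5 kt
Leg 3: desired track 130.5°; wind correction -2.1° → command heading 128.4°, groundspeed 212.4 kt
Leg 4: desired track 306.8°; wind correction +2.2° → command heading 309.0°, groundspeed 201.2 kt
Leg 5: desired track 296.8°; wind correction +2.4° → command heading 299.2°, groundspeed 202.7 kt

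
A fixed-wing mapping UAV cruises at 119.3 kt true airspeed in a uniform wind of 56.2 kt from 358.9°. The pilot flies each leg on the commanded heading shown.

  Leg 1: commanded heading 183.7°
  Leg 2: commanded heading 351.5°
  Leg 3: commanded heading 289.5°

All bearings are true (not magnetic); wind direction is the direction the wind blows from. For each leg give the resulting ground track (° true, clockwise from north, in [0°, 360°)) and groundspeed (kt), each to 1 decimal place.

Leg 1: heading 183.7°; drift -1.5° → track 182.2°, groundspeed 175.4 kt
Leg 2: heading 351.5°; drift -6.5° → track 345.0°, groundspeed 64.0 kt
Leg 3: heading 289.5°; drift -27.9° → track 261.6°, groundspeed 112.6 kt

Leg 1: track=182.2°, groundspeed=175.4 kt
Leg 2: track=345.0°, groundspeed=64.0 kt
Leg 3: track=261.6°, groundspeed=112.6 kt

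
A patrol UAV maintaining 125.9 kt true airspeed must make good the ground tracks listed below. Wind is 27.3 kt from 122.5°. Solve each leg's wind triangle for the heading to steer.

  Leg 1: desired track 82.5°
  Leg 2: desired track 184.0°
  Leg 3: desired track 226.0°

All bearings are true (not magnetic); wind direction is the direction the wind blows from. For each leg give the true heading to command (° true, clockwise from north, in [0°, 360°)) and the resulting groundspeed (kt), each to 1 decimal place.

Leg 1: desired track 82.5°; wind correction +8.0° → command heading 90.5°, groundspeed 103.8 kt
Leg 2: desired track 184.0°; wind correction -11.0° → command heading 173.0°, groundspeed 110.6 kt
Leg 3: desired track 226.0°; wind correction -12.2° → command heading 213.8°, groundspeed 129.4 kt

Leg 1: heading=90.5°, groundspeed=103.8 kt
Leg 2: heading=173.0°, groundspeed=110.6 kt
Leg 3: heading=213.8°, groundspeed=129.4 kt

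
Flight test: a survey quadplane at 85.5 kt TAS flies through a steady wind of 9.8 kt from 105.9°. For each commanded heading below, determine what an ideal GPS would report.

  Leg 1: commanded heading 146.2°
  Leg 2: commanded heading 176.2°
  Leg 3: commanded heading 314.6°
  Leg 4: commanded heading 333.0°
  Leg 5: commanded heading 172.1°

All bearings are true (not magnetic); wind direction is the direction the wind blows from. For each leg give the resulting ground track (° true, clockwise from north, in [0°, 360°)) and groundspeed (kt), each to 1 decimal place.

Leg 1: track=150.8°, groundspeed=78.3 kt
Leg 2: track=182.6°, groundspeed=82.7 kt
Leg 3: track=311.7°, groundspeed=94.2 kt
Leg 4: track=328.5°, groundspeed=92.5 kt
Leg 5: track=178.4°, groundspeed=82.0 kt

Leg 1: heading 146.2°; drift +4.6° → track 150.8°, groundspeed 78.3 kt
Leg 2: heading 176.2°; drift +6.4° → track 182.6°, groundspeed 82.7 kt
Leg 3: heading 314.6°; drift -2.9° → track 311.7°, groundspeed 94.2 kt
Leg 4: heading 333.0°; drift -4.5° → track 328.5°, groundspeed 92.5 kt
Leg 5: heading 172.1°; drift +6.3° → track 178.4°, groundspeed 82.0 kt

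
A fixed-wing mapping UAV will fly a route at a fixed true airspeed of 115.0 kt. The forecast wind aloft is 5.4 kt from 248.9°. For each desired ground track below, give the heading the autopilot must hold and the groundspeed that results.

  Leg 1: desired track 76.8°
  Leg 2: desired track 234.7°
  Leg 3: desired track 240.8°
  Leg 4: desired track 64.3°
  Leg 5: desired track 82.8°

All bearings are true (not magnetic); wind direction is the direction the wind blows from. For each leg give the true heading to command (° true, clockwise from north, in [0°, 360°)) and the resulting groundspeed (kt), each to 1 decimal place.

Leg 1: heading=77.2°, groundspeed=120.3 kt
Leg 2: heading=235.4°, groundspeed=109.8 kt
Leg 3: heading=241.2°, groundspeed=109.7 kt
Leg 4: heading=64.1°, groundspeed=120.4 kt
Leg 5: heading=83.4°, groundspeed=120.2 kt

Leg 1: desired track 76.8°; wind correction +0.4° → command heading 77.2°, groundspeed 120.3 kt
Leg 2: desired track 234.7°; wind correction +0.7° → command heading 235.4°, groundspeed 109.8 kt
Leg 3: desired track 240.8°; wind correction +0.4° → command heading 241.2°, groundspeed 109.7 kt
Leg 4: desired track 64.3°; wind correction -0.2° → command heading 64.1°, groundspeed 120.4 kt
Leg 5: desired track 82.8°; wind correction +0.6° → command heading 83.4°, groundspeed 120.2 kt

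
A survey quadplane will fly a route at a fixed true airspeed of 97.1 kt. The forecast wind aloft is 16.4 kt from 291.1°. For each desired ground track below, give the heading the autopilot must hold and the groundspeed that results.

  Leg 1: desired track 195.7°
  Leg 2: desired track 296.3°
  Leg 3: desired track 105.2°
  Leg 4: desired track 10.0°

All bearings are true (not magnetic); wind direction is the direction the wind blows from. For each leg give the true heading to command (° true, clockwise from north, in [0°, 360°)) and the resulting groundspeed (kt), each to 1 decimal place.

Leg 1: desired track 195.7°; wind correction +9.7° → command heading 205.4°, groundspeed 97.3 kt
Leg 2: desired track 296.3°; wind correction -0.9° → command heading 295.4°, groundspeed 80.8 kt
Leg 3: desired track 105.2°; wind correction -1.0° → command heading 104.2°, groundspeed 113.4 kt
Leg 4: desired track 10.0°; wind correction -9.5° → command heading 0.5°, groundspeed 92.6 kt

Leg 1: heading=205.4°, groundspeed=97.3 kt
Leg 2: heading=295.4°, groundspeed=80.8 kt
Leg 3: heading=104.2°, groundspeed=113.4 kt
Leg 4: heading=0.5°, groundspeed=92.6 kt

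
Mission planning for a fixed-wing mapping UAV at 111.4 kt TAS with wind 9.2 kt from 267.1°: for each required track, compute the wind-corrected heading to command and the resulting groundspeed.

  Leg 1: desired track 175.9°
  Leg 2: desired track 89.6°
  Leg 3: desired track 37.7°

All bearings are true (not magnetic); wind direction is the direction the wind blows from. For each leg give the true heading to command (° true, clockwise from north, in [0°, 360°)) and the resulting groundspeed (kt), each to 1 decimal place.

Leg 1: desired track 175.9°; wind correction +4.7° → command heading 180.6°, groundspeed 111.2 kt
Leg 2: desired track 89.6°; wind correction +0.2° → command heading 89.8°, groundspeed 120.6 kt
Leg 3: desired track 37.7°; wind correction -3.6° → command heading 34.1°, groundspeed 117.2 kt

Leg 1: heading=180.6°, groundspeed=111.2 kt
Leg 2: heading=89.8°, groundspeed=120.6 kt
Leg 3: heading=34.1°, groundspeed=117.2 kt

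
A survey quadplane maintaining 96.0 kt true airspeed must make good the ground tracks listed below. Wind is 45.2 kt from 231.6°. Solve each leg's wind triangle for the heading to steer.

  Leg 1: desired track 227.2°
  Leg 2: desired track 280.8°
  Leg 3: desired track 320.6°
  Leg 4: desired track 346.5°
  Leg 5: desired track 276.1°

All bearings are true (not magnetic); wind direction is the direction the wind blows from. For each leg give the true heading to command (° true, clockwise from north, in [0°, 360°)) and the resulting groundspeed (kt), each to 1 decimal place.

Leg 1: heading=229.3°, groundspeed=50.9 kt
Leg 2: heading=259.9°, groundspeed=60.2 kt
Leg 3: heading=292.5°, groundspeed=83.9 kt
Leg 4: heading=321.2°, groundspeed=105.8 kt
Leg 5: heading=256.8°, groundspeed=58.4 kt

Leg 1: desired track 227.2°; wind correction +2.1° → command heading 229.3°, groundspeed 50.9 kt
Leg 2: desired track 280.8°; wind correction -20.9° → command heading 259.9°, groundspeed 60.2 kt
Leg 3: desired track 320.6°; wind correction -28.1° → command heading 292.5°, groundspeed 83.9 kt
Leg 4: desired track 346.5°; wind correction -25.3° → command heading 321.2°, groundspeed 105.8 kt
Leg 5: desired track 276.1°; wind correction -19.3° → command heading 256.8°, groundspeed 58.4 kt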